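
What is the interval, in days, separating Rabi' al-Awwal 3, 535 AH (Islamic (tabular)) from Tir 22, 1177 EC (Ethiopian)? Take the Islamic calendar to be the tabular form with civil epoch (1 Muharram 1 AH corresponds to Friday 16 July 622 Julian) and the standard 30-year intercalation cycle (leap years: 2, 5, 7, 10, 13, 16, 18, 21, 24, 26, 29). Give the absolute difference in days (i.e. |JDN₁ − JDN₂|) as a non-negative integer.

16163

First date → JDN 2137733; second date → JDN 2153896.
The interval is |2137733 − 2153896| = 16163 days.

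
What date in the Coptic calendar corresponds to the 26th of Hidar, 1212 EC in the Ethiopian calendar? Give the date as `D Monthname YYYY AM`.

26 Hathor 936 AM

Julian Day Number of the source date = 2166624.
Converting JDN 2166624 to the Coptic calendar gives 26 Hathor 936 AM.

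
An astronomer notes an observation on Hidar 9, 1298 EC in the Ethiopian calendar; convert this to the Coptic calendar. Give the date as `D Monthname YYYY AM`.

9 Hathor 1022 AM

Both dates share Julian Day Number 2198018; in the Coptic calendar that is 9 Hathor 1022 AM.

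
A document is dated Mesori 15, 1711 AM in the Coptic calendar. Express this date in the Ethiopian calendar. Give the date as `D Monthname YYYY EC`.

Both dates share Julian Day Number 2449951; in the Ethiopian calendar that is 15 Nehase 1987 EC.

15 Nehase 1987 EC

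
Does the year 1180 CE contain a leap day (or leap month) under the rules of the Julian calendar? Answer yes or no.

yes

1180 mod 4 = 0, so it is a leap year in the Julian calendar.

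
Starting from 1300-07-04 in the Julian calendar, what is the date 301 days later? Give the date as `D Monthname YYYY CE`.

The starting date is JDN 2196068; 2196068 + 301 = 2196369.
JDN 2196369 corresponds to 1 May 1301 CE.

1 May 1301 CE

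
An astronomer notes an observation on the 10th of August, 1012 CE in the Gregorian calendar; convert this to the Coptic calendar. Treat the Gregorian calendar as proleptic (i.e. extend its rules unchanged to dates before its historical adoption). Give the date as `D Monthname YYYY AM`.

11 Mesori 728 AM

Julian Day Number of the source date = 2090907.
Converting JDN 2090907 to the Coptic calendar gives 11 Mesori 728 AM.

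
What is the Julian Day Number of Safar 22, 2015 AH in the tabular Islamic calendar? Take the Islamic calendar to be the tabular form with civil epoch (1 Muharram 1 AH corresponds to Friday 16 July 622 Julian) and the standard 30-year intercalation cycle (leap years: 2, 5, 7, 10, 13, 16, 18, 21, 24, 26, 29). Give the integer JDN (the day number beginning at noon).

2662185

Equivalently 17 September 2576 (Gregorian).
JDN 2451545 is 1 January 2000 CE (Gregorian); the target day is +210640 days from there, so JDN = 2662185.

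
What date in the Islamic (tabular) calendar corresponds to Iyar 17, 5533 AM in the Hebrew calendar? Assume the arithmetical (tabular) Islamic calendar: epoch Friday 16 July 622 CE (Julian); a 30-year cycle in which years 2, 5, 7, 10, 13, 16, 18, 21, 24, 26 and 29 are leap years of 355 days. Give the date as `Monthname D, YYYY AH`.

Julian Day Number of the source date = 2368765.
Converting JDN 2368765 to the tabular Islamic calendar gives 17 Safar 1187 AH.

Safar 17, 1187 AH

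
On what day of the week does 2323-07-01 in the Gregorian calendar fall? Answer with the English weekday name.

Sunday

Since JDN mod 7 = 6 (0 = Monday), the day is Sunday.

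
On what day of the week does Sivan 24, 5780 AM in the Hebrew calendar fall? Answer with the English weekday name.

Tuesday

This is JDN 2459017 (16 June 2020 Gregorian).
Since JDN mod 7 = 1 (0 = Monday), the day is Tuesday.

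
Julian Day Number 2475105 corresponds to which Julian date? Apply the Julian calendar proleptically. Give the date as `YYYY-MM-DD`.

2064-06-20

The Gregorian equivalent of JDN 2475105 is 3 July 2064.
In the Julian calendar that day is 2064-06-20.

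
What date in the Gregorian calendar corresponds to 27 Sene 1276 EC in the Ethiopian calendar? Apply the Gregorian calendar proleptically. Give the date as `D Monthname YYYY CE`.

28 June 1284 CE

Both dates share Julian Day Number 2190211; in the Gregorian calendar that is 28 June 1284 CE.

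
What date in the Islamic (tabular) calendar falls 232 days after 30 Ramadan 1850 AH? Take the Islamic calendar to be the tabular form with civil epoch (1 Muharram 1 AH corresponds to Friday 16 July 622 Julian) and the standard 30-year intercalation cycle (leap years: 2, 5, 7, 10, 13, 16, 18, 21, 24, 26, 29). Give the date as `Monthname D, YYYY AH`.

JDN of 30 Ramadan 1850 AH = 2603929.
2603929 + 232 = 2604161.
JDN 2604161 in the tabular Islamic calendar is Jumada al-Awwal 26, 1851 AH.

Jumada al-Awwal 26, 1851 AH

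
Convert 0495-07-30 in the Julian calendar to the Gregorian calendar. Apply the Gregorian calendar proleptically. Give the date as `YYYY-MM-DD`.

The Julian–Gregorian offset here is 1 day (Julian trailing).
30 July 495 Julian + 1 day → 31 July 495 Gregorian.

0495-07-31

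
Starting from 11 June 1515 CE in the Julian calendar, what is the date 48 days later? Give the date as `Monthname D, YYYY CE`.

July 29, 1515 CE

Counting 48 days forward from JDN 2274573 reaches JDN 2274621, which is July 29, 1515 CE.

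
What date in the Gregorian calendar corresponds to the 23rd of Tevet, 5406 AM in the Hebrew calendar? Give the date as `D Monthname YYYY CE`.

10 January 1646 CE

Both dates share Julian Day Number 2322259; in the Gregorian calendar that is 10 January 1646 CE.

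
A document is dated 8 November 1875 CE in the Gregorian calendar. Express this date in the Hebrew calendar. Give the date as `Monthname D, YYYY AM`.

Julian Day Number of the source date = 2406201.
Converting JDN 2406201 to the Hebrew calendar gives 10 Cheshvan 5636 AM.

Cheshvan 10, 5636 AM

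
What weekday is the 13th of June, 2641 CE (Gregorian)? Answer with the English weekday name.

JDN 2685829 mod 7 = 6, and JDN 0 was a Monday, so this is a Sunday.

Sunday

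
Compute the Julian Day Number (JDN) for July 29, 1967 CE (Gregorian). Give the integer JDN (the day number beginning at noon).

JDN 2451545 is 1 January 2000 CE (Gregorian); the target day is −11844 days from there, so JDN = 2439701.

2439701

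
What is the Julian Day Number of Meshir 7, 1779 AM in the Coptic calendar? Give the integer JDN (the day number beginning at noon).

Equivalently 14 February 2063 (Gregorian).
JDN 2451545 is 1 January 2000 CE (Gregorian); the target day is +23055 days from there, so JDN = 2474600.

2474600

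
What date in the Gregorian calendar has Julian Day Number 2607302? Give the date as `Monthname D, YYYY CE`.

Counting from JDN 2299161 = 15 Oct 1582 gives an offset of 308141 days.

June 13, 2426 CE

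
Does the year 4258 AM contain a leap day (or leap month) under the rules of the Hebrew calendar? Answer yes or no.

Hebrew year 4258 is year 2 of its 19-year Metonic cycle; leap years are at positions 3, 6, 8, 11, 14, 17, 19, so it is a common year (12 months).

no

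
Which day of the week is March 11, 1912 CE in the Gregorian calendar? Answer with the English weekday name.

Since JDN mod 7 = 0 (0 = Monday), the day is Monday.

Monday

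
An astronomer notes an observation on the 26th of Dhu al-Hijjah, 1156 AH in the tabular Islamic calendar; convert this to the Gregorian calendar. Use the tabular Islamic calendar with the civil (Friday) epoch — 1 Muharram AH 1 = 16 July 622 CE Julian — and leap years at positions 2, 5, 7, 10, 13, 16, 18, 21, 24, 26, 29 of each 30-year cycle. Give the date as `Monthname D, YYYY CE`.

February 10, 1744 CE

Julian Day Number of the source date = 2358083.
Converting JDN 2358083 to the Gregorian calendar gives 10 February 1744 CE.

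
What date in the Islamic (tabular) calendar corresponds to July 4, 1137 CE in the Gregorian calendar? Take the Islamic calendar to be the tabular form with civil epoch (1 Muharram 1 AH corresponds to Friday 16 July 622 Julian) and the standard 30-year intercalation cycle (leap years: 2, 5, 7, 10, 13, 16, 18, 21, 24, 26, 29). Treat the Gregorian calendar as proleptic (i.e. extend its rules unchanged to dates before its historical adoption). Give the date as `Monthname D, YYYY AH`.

Julian Day Number of the source date = 2136525.
Converting JDN 2136525 to the tabular Islamic calendar gives 6 Shawwal 531 AH.

Shawwal 6, 531 AH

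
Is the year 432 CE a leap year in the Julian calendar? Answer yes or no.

yes

432 mod 4 = 0, so it is a leap year in the Julian calendar.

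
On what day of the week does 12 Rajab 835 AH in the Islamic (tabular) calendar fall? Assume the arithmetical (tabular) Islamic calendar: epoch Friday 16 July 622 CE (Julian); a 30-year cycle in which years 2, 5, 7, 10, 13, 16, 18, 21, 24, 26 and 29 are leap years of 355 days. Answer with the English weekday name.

Saturday

Equivalently 24 March 1432 Gregorian, JDN 2244170.
2244170 ≡ 5 (mod 7); counting from Monday = 0 gives Saturday.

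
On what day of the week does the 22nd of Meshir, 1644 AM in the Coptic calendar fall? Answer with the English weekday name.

This is JDN 2425307 (1 March 1928 Gregorian).
Since JDN mod 7 = 3 (0 = Monday), the day is Thursday.

Thursday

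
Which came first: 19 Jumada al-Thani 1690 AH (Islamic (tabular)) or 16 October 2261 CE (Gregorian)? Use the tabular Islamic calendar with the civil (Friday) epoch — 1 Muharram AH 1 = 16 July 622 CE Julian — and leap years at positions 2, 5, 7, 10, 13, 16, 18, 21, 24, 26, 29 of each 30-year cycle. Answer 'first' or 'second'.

first

The two dates have Julian Day Numbers 2547131 and 2547162 respectively.
Since 2547131 < 2547162, the first date comes first.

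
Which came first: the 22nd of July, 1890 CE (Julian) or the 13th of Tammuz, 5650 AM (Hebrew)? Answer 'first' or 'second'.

The two dates have Julian Day Numbers 2411583 and 2411550 respectively.
Since 2411550 < 2411583, the second date comes first.

second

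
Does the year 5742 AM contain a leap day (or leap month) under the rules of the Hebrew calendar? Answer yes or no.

Hebrew year 5742 is year 4 of its 19-year Metonic cycle; leap years are at positions 3, 6, 8, 11, 14, 17, 19, so it is a common year (12 months).

no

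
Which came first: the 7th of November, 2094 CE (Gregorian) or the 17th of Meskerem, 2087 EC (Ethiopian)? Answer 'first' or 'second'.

Converting both to JDN: 2486189 vs 2486148; the smaller is the second.

second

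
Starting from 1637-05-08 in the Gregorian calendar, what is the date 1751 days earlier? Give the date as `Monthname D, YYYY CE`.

The starting date is JDN 2319090; 2319090 − 1751 = 2317339.
JDN 2317339 corresponds to July 22, 1632 CE.

July 22, 1632 CE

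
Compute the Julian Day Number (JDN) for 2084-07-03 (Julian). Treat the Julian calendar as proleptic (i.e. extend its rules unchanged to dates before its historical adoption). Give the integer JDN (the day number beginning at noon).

Equivalently 16 July 2084 (Gregorian).
JDN 2400001 is 17 November 1858 CE (Gregorian), MJD 0; the target day is +82422 days from there, so JDN = 2482423.

2482423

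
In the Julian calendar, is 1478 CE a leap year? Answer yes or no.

no

1478 mod 4 = 2, so it is a common year in the Julian calendar.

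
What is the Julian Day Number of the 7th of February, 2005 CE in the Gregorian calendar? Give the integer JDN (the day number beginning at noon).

2453409

JDN 2400001 is 17 November 1858 CE (Gregorian), MJD 0; the target day is +53408 days from there, so JDN = 2453409.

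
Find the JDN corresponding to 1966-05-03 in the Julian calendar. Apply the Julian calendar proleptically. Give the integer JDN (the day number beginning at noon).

2439262

In the Gregorian calendar the same day is 16 May 1966.
JDN 2299161 is 15 October 1582 CE (Gregorian); the target day is +140101 days from there, so JDN = 2439262.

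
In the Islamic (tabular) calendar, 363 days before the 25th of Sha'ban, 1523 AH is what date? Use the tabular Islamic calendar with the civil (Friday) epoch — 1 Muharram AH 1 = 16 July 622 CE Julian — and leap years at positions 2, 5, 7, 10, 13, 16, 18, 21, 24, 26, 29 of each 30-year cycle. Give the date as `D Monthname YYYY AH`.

16 Sha'ban 1522 AH

JDN of the 25th of Sha'ban, 1523 AH = 2488017.
2488017 − 363 = 2487654.
JDN 2487654 in the tabular Islamic calendar is 16 Sha'ban 1522 AH.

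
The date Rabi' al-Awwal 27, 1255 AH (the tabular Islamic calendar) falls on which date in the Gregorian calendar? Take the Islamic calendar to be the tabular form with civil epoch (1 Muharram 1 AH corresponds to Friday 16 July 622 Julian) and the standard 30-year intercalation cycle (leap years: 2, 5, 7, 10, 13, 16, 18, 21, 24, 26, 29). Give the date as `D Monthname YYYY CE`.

Both dates share Julian Day Number 2392901; in the Gregorian calendar that is 10 June 1839 CE.

10 June 1839 CE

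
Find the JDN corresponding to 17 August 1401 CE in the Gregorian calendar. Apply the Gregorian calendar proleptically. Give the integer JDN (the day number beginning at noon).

JDN 2400001 is 17 November 1858 CE (Gregorian), MJD 0; the target day is −167008 days from there, so JDN = 2232993.

2232993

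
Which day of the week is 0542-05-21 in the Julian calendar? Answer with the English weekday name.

This is JDN 1919164 (23 May 542 Gregorian).
1919164 ≡ 2 (mod 7); counting from Monday = 0 gives Wednesday.

Wednesday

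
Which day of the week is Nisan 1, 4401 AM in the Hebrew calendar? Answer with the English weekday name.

This is JDN 1955260 (21 March 641 Gregorian).
JDN 1955260 mod 7 = 6, and JDN 0 was a Monday, so this is a Sunday.

Sunday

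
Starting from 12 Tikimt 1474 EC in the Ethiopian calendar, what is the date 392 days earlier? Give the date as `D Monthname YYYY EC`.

15 Meskerem 1473 EC

Counting 392 days back from JDN 2262275 reaches JDN 2261883, which is 15 Meskerem 1473 EC.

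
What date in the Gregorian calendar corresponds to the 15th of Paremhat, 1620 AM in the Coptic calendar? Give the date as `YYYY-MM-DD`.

Julian Day Number of the source date = 2416564.
Converting JDN 2416564 to the Gregorian calendar gives 24 March 1904 CE.

1904-03-24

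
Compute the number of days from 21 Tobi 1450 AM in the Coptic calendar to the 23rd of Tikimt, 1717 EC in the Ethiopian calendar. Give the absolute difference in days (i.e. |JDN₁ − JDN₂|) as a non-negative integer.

3375

First date → JDN 2354417; second date → JDN 2351042.
The interval is |2354417 − 2351042| = 3375 days.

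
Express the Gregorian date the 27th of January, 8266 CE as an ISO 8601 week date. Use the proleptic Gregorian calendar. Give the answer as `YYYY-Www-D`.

8266-W04-6

The weekday is Saturday (ISO weekday 6).
That Saturday belongs to ISO week 4 of ISO year 8266.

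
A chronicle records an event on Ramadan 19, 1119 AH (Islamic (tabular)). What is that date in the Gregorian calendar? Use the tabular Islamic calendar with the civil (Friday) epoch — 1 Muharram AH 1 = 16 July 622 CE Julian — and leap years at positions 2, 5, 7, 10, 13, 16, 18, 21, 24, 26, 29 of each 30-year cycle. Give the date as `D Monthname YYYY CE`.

Both dates share Julian Day Number 2344876; in the Gregorian calendar that is 14 December 1707 CE.

14 December 1707 CE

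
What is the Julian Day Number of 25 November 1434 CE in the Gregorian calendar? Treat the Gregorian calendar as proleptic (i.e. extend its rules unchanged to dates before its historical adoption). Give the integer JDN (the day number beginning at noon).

JDN 2299161 is 15 October 1582 CE (Gregorian); the target day is −54015 days from there, so JDN = 2245146.

2245146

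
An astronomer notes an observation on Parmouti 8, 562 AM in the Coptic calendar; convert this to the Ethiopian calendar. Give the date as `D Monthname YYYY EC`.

The source date corresponds to 7 April 846 in the proleptic Gregorian calendar (JDN 2030152).
That day falls on 8 Miyazya 838 EC in the Ethiopian calendar.

8 Miyazya 838 EC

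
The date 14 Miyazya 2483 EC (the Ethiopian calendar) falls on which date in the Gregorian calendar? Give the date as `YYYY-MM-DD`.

Julian Day Number of the source date = 2630994.
Converting JDN 2630994 to the Gregorian calendar gives 25 April 2491 CE.

2491-04-25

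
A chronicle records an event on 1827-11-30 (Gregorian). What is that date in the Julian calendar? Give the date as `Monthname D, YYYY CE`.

November 18, 1827 CE

The Julian–Gregorian offset here is 12 days (Julian trailing).
30 November 1827 Gregorian − 12 days → 18 November 1827 Julian.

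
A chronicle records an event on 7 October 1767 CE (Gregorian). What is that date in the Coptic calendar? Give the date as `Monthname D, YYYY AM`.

Julian Day Number of the source date = 2366723.
Converting JDN 2366723 to the Coptic calendar gives 28 Thout 1484 AM.

Thout 28, 1484 AM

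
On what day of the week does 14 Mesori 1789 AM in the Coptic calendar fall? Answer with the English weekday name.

In the Gregorian calendar this is 20 August 2073 (JDN 2478440).
JDN 2478440 mod 7 = 6, and JDN 0 was a Monday, so this is a Sunday.

Sunday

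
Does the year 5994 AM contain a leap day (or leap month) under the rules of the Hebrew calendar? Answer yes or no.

no

Hebrew year 5994 is year 9 of its 19-year Metonic cycle; leap years are at positions 3, 6, 8, 11, 14, 17, 19, so it is a common year (12 months).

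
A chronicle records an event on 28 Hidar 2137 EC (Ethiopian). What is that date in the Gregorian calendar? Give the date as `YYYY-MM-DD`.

2144-12-08

Julian Day Number of the source date = 2504482.
Converting JDN 2504482 to the Gregorian calendar gives 8 December 2144 CE.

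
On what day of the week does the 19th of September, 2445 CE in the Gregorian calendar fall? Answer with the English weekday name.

Tuesday

Since JDN mod 7 = 1 (0 = Monday), the day is Tuesday.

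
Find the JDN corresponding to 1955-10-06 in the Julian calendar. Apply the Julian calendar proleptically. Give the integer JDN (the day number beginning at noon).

Equivalently 19 October 1955 (Gregorian).
JDN 2451545 is 1 January 2000 CE (Gregorian); the target day is −16145 days from there, so JDN = 2435400.

2435400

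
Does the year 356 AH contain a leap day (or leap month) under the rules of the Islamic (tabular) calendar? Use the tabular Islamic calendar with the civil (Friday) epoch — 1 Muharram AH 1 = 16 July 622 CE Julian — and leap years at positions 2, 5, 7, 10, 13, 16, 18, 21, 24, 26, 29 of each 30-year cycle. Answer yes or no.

Year 356 AH is year 26 of its 30-year cycle; leap positions are 2, 5, 7, 10, 13, 16, 18, 21, 24, 26, 29, so it is a leap year (355 days).

yes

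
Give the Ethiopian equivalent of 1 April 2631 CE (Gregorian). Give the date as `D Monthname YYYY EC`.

Julian Day Number of the source date = 2682103.
Converting JDN 2682103 to the Ethiopian calendar gives 18 Megabit 2623 EC.

18 Megabit 2623 EC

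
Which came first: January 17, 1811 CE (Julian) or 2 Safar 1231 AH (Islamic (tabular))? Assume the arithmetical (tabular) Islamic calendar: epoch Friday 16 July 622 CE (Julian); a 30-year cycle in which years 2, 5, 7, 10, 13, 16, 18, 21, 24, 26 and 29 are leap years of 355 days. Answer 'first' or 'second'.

The two dates have Julian Day Numbers 2382542 and 2384342 respectively.
Since 2382542 < 2384342, the first date comes first.

first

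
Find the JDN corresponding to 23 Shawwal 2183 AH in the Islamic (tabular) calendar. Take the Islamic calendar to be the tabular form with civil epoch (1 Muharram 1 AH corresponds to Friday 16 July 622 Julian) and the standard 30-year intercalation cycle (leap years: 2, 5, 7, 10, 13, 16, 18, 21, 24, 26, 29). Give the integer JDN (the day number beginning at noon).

Equivalently 12 May 2740 (Gregorian).
JDN 2299161 is 15 October 1582 CE (Gregorian); the target day is +422795 days from there, so JDN = 2721956.

2721956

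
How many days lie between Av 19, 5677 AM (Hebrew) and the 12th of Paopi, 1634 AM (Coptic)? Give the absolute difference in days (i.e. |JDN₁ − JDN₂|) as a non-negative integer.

76

First date → JDN 2421448; second date → JDN 2421524.
The interval is |2421448 − 2421524| = 76 days.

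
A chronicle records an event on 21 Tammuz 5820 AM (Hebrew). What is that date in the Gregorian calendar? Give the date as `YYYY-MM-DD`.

Both dates share Julian Day Number 2473660; in the Gregorian calendar that is 19 July 2060 CE.

2060-07-19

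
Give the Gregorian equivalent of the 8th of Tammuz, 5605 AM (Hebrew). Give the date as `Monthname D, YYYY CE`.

Both dates share Julian Day Number 2395126; in the Gregorian calendar that is 13 July 1845 CE.

July 13, 1845 CE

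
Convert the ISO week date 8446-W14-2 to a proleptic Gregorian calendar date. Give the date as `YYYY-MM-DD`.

8446-04-03

ISO week 1 of 8446 is the week containing the first Thursday of 8446.
Week 14, day 2 (Tuesday) lands on 8446-04-03.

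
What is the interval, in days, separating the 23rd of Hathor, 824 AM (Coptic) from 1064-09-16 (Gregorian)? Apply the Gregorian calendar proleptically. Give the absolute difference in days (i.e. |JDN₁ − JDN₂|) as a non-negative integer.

15776

First date → JDN 2125713; second date → JDN 2109937.
The interval is |2125713 − 2109937| = 15776 days.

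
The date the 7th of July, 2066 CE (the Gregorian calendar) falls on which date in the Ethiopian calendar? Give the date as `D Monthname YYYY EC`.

30 Sene 2058 EC

Julian Day Number of the source date = 2475839.
Converting JDN 2475839 to the Ethiopian calendar gives 30 Sene 2058 EC.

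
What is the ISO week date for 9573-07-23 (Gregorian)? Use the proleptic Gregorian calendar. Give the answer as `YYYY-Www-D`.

9573-W30-1

The weekday is Monday (ISO weekday 1).
That Monday belongs to ISO week 30 of ISO year 9573.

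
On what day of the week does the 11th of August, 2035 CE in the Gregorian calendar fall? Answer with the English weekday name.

JDN 2464551 mod 7 = 5, and JDN 0 was a Monday, so this is a Saturday.

Saturday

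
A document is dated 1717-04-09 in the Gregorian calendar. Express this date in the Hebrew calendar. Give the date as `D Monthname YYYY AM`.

Julian Day Number of the source date = 2348280.
Converting JDN 2348280 to the Hebrew calendar gives 28 Nisan 5477 AM.

28 Nisan 5477 AM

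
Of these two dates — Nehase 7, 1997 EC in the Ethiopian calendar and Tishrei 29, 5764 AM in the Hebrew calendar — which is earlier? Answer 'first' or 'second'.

First date → JDN 2453596; second date → JDN 2452938.
JDN 2452938 < JDN 2453596, so the second date is earlier.

second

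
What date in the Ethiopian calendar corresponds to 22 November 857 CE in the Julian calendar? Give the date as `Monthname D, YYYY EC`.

Julian Day Number of the source date = 2034403.
Converting JDN 2034403 to the Ethiopian calendar gives 26 Hidar 850 EC.

Hidar 26, 850 EC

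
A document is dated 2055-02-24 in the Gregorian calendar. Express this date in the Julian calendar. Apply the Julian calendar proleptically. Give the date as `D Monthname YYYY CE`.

At this point the Julian calendar is 13 days behind the Gregorian.
24 February 2055 Gregorian − 13 days → 11 February 2055 Julian.

11 February 2055 CE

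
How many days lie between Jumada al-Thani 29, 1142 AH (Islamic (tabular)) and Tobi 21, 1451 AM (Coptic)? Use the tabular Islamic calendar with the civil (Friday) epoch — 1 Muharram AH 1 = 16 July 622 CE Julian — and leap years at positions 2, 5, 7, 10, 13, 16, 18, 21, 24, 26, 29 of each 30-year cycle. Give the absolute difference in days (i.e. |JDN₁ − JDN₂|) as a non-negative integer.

First date → JDN 2352948; second date → JDN 2354782.
The interval is |2352948 − 2354782| = 1834 days.

1834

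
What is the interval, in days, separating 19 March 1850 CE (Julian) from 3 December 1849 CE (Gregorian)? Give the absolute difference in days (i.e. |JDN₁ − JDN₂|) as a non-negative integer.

118

First date → JDN 2396848; second date → JDN 2396730.
The interval is |2396848 − 2396730| = 118 days.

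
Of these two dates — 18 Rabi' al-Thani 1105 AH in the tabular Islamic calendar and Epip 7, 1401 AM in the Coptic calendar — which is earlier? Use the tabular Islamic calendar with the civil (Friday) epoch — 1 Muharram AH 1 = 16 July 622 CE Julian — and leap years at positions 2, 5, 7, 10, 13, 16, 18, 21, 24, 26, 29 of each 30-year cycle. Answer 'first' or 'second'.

The two dates have Julian Day Numbers 2339767 and 2336686 respectively.
Since 2336686 < 2339767, the second date comes first.

second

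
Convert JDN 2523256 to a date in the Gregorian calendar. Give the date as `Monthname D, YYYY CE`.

JDN 2451545 is 1 Jan 2000; 2523256 is +71711 days from there.

May 3, 2196 CE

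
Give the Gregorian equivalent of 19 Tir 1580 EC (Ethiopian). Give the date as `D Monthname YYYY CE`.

Both dates share Julian Day Number 2301089; in the Gregorian calendar that is 25 January 1588 CE.

25 January 1588 CE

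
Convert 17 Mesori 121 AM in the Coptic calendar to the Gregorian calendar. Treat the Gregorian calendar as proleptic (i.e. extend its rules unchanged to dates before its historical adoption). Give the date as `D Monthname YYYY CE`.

11 August 405 CE

Julian Day Number of the source date = 1869206.
Converting JDN 1869206 to the Gregorian calendar gives 11 August 405 CE.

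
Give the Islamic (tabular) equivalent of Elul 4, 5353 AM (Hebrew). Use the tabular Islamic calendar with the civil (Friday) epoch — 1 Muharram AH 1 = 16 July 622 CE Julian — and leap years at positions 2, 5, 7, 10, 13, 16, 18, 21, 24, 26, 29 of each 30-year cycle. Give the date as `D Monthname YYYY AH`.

4 Dhu al-Hijjah 1001 AH

Both dates share Julian Day Number 2303135; in the tabular Islamic calendar that is 4 Dhu al-Hijjah 1001 AH.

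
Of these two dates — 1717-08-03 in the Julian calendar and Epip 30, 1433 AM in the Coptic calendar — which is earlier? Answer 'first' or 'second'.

second

First date → JDN 2348407; second date → JDN 2348397.
JDN 2348397 < JDN 2348407, so the second date is earlier.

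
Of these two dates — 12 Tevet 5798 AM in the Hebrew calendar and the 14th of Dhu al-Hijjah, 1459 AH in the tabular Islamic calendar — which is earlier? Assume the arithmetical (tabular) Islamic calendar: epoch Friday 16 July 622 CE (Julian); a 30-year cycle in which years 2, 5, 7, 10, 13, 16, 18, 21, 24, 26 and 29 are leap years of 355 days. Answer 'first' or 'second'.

first

First date → JDN 2465413; second date → JDN 2465445.
JDN 2465413 < JDN 2465445, so the first date is earlier.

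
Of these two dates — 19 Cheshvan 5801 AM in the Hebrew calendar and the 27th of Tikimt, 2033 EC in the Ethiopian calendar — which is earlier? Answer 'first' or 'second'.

First date → JDN 2466454; second date → JDN 2466465.
JDN 2466454 < JDN 2466465, so the first date is earlier.

first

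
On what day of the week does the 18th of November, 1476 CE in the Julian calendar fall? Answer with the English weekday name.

Monday

This is JDN 2260489 (27 November 1476 Gregorian).
2260489 ≡ 0 (mod 7); counting from Monday = 0 gives Monday.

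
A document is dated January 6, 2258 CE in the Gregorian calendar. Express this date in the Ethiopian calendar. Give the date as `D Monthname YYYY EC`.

26 Tahsas 2250 EC

Both dates share Julian Day Number 2545783; in the Ethiopian calendar that is 26 Tahsas 2250 EC.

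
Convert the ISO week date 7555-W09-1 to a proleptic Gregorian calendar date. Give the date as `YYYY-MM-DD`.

7555-02-28

ISO week 1 of 7555 is the week containing the first Thursday of 7555.
Week 9, day 1 (Monday) lands on 7555-02-28.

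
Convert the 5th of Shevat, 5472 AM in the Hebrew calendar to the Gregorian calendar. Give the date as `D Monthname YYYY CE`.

13 January 1712 CE

Julian Day Number of the source date = 2346367.
Converting JDN 2346367 to the Gregorian calendar gives 13 January 1712 CE.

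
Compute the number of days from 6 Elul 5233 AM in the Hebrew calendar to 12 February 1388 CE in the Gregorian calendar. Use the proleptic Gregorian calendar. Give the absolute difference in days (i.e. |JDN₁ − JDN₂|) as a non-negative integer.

JDN of the first date = 2259313.
JDN of the second date = 2228059.
|2228059 − 2259313| = 31254.

31254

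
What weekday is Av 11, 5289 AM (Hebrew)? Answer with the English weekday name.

This is JDN 2279723 (27 July 1529 Gregorian).
2279723 ≡ 5 (mod 7); counting from Monday = 0 gives Saturday.

Saturday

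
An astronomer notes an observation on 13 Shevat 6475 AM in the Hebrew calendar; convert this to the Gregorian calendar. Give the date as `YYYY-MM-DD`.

2715-02-09

Both dates share Julian Day Number 2712732; in the Gregorian calendar that is 9 February 2715 CE.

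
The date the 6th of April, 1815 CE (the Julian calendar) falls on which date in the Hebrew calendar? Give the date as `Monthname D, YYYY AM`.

Julian Day Number of the source date = 2384082.
Converting JDN 2384082 to the Hebrew calendar gives 8 Nisan 5575 AM.

Nisan 8, 5575 AM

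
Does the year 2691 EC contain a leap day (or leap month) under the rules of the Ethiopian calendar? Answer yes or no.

yes

2691 mod 4 = 3; in the Ethiopian calendar a year is leap when year mod 4 = 3, so it is a leap year.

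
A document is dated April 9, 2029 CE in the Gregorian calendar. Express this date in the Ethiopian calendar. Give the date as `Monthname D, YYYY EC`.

Both dates share Julian Day Number 2462236; in the Ethiopian calendar that is 1 Miyazya 2021 EC.

Miyazya 1, 2021 EC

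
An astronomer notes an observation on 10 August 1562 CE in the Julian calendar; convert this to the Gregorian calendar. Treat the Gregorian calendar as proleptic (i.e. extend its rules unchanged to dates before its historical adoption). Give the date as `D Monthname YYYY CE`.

For dates in this range the Gregorian date is 10 days ahead of the Julian.
10 August 1562 Julian + 10 days → 20 August 1562 Gregorian.

20 August 1562 CE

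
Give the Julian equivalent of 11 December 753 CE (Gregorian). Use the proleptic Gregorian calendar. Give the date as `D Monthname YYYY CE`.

The Julian–Gregorian offset here is 4 days (Julian trailing).
11 December 753 Gregorian − 4 days → 7 December 753 Julian.

7 December 753 CE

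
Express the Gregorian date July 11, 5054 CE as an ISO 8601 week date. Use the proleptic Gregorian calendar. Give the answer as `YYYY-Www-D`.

5054-W28-2

The weekday is Tuesday (ISO weekday 2).
That Tuesday belongs to ISO week 28 of ISO year 5054.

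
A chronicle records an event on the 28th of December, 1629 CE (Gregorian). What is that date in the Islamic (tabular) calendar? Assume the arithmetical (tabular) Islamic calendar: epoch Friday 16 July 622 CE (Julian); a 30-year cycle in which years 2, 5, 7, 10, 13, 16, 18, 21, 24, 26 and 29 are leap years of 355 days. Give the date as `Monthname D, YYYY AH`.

Julian Day Number of the source date = 2316402.
Converting JDN 2316402 to the tabular Islamic calendar gives 12 Jumada al-Awwal 1039 AH.

Jumada al-Awwal 12, 1039 AH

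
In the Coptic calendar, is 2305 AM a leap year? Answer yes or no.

no

2305 mod 4 = 1; in the Coptic calendar a year is leap when year mod 4 = 3, so it is a common year.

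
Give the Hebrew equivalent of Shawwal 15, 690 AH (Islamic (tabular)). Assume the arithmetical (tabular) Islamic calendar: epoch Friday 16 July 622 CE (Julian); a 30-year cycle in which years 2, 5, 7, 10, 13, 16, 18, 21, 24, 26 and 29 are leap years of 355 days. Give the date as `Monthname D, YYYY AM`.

Cheshvan 16, 5052 AM

Both dates share Julian Day Number 2192879; in the Hebrew calendar that is 16 Cheshvan 5052 AM.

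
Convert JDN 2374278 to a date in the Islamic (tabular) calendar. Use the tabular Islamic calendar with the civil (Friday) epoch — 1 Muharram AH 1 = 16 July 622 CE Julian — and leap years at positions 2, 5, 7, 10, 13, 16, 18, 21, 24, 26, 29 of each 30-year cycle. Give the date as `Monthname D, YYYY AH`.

Ramadan 9, 1202 AH

The Gregorian equivalent of JDN 2374278 is 13 June 1788.
In the tabular Islamic calendar that day is Ramadan 9, 1202 AH.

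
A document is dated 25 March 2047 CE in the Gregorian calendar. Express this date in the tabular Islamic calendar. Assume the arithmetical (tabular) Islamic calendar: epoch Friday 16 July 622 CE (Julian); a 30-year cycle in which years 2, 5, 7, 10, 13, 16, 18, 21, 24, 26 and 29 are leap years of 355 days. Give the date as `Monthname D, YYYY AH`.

Jumada al-Awwal 28, 1469 AH

Julian Day Number of the source date = 2468795.
Converting JDN 2468795 to the tabular Islamic calendar gives 28 Jumada al-Awwal 1469 AH.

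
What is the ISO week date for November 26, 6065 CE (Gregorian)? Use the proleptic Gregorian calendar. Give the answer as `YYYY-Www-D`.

6065-W48-4

The weekday is Thursday (ISO weekday 4).
That Thursday belongs to ISO week 48 of ISO year 6065.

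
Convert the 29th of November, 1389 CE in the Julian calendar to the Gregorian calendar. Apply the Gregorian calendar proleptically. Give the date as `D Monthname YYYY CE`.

For dates in this range the Gregorian date is 8 days ahead of the Julian.
29 November 1389 Julian + 8 days → 7 December 1389 Gregorian.

7 December 1389 CE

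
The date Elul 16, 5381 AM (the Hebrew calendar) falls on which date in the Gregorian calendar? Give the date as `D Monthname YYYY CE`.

2 September 1621 CE

Julian Day Number of the source date = 2313363.
Converting JDN 2313363 to the Gregorian calendar gives 2 September 1621 CE.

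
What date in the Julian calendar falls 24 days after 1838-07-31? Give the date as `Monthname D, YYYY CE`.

August 24, 1838 CE

The starting date is JDN 2392599; 2392599 + 24 = 2392623.
JDN 2392623 corresponds to August 24, 1838 CE.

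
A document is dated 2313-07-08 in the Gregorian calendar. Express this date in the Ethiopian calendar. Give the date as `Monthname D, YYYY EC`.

Julian Day Number of the source date = 2566054.
Converting JDN 2566054 to the Ethiopian calendar gives 28 Sene 2305 EC.

Sene 28, 2305 EC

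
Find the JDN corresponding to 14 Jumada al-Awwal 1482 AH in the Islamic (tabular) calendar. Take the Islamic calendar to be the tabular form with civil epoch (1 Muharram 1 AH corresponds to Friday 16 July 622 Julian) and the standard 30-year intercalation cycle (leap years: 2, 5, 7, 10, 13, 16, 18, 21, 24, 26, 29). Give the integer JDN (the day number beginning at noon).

2473388

In the Gregorian calendar the same day is 21 October 2059.
JDN 2451545 is 1 January 2000 CE (Gregorian); the target day is +21843 days from there, so JDN = 2473388.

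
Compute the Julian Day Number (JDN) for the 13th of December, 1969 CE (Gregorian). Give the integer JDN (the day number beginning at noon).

2440569

JDN 2299161 is 15 October 1582 CE (Gregorian); the target day is +141408 days from there, so JDN = 2440569.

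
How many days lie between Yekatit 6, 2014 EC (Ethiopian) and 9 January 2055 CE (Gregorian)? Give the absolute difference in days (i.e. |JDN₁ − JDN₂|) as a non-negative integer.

12018

JDN of the first date = 2459624.
JDN of the second date = 2471642.
|2471642 − 2459624| = 12018.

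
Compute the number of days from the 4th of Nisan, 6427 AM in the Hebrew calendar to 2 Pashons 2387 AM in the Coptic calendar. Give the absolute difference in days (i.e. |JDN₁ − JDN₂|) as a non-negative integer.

1517

JDN of the first date = 2695240.
JDN of the second date = 2696757.
|2696757 − 2695240| = 1517.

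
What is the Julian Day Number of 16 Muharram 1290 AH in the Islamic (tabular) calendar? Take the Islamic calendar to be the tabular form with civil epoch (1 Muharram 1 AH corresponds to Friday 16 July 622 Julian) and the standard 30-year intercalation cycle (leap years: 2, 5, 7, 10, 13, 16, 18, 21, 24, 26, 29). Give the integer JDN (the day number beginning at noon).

2405234

Equivalently 16 March 1873 (Gregorian).
JDN 2400001 is 17 November 1858 CE (Gregorian), MJD 0; the target day is +5233 days from there, so JDN = 2405234.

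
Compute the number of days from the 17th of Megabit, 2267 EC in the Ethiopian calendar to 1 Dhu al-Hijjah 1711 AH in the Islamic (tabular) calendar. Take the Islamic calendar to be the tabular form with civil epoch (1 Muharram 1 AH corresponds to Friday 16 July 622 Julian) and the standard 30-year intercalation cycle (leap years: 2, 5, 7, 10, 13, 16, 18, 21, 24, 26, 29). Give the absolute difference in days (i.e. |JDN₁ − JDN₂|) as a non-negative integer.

2659

JDN of the first date = 2552073.
JDN of the second date = 2554732.
|2554732 − 2552073| = 2659.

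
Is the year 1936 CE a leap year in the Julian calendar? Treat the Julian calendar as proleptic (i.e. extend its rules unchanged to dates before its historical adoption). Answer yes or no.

yes

1936 mod 4 = 0, so it is a leap year in the Julian calendar.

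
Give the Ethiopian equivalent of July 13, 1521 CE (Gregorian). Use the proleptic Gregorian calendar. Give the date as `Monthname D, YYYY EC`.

Julian Day Number of the source date = 2276787.
Converting JDN 2276787 to the Ethiopian calendar gives 9 Hamle 1513 EC.

Hamle 9, 1513 EC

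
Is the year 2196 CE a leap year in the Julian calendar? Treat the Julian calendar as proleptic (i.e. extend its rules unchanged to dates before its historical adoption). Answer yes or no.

2196 mod 4 = 0, so it is a leap year in the Julian calendar.

yes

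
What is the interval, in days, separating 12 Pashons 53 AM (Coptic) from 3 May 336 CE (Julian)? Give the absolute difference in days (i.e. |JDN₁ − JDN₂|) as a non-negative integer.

First date → JDN 1844274; second date → JDN 1843905.
The interval is |1844274 − 1843905| = 369 days.

369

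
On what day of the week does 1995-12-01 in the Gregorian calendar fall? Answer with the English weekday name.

Friday

JDN 2450053 mod 7 = 4, and JDN 0 was a Monday, so this is a Friday.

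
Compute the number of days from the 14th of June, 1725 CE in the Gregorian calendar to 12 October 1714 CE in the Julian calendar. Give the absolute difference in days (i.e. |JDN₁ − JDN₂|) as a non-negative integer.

3887

First date → JDN 2351268; second date → JDN 2347381.
The interval is |2351268 − 2347381| = 3887 days.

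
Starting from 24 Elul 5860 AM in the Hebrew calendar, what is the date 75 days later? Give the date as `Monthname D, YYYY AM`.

Kislev 10, 5861 AM

Counting 75 days forward from JDN 2488340 reaches JDN 2488415, which is Kislev 10, 5861 AM.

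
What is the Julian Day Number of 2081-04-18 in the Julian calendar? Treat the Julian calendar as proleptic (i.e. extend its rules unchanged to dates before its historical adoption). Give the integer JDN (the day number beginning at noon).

2481251

In the Gregorian calendar the same day is 1 May 2081.
JDN 2451545 is 1 January 2000 CE (Gregorian); the target day is +29706 days from there, so JDN = 2481251.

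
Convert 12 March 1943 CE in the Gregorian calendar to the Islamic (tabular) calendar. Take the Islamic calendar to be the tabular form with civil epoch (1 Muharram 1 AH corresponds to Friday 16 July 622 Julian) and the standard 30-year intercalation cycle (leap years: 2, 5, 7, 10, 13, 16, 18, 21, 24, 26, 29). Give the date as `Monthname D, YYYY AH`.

Julian Day Number of the source date = 2430796.
Converting JDN 2430796 to the tabular Islamic calendar gives 5 Rabi' al-Awwal 1362 AH.

Rabi' al-Awwal 5, 1362 AH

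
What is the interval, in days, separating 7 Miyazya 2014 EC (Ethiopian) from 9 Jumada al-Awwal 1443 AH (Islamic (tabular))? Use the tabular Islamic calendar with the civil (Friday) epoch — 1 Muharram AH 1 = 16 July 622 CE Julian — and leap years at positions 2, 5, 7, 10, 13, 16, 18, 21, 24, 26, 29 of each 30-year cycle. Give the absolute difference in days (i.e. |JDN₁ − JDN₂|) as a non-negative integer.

122

JDN of the first date = 2459685.
JDN of the second date = 2459563.
|2459563 − 2459685| = 122.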